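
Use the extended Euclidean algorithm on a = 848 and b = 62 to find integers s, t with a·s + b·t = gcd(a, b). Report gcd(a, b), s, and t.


Euclidean algorithm on (848, 62) — divide until remainder is 0:
  848 = 13 · 62 + 42
  62 = 1 · 42 + 20
  42 = 2 · 20 + 2
  20 = 10 · 2 + 0
gcd(848, 62) = 2.
Track Bezout coefficients alongside the remainders: start with r₀ = 848 = a·1 + b·0 (s = 1, t = 0) and r₁ = 62 = a·0 + b·1 (s = 0, t = 1); each new remainder r_{k+1} = r_{k-1} − q_k·r_k inherits s_{k+1} = s_{k-1} − q_k·s_k, t_{k+1} = t_{k-1} − q_k·t_k, so r_k = a·s_k + b·t_k at every step:
  q = 13: r = 42, s = 1 − 13·0 = 1, t = 0 − 13·1 = -13  (check: 848·1 + 62·(-13) = 42)
  q = 1: r = 20, s = 0 − 1·1 = -1, t = 1 − 1·(-13) = 14  (check: 848·(-1) + 62·14 = 20)
  q = 2: r = 2, s = 1 − 2·(-1) = 3, t = -13 − 2·14 = -41  (check: 848·3 + 62·(-41) = 2)
The row with r = 2 (the gcd) gives the Bezout coefficients s = 3, t = -41.
Result: 848 · (3) + 62 · (-41) = 2.

gcd(848, 62) = 2; s = 3, t = -41 (check: 848·3 + 62·(-41) = 2).


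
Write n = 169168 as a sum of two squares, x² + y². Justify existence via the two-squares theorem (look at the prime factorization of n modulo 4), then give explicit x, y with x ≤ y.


Step 1: Factor n = 169168 = 2^4 · 97 · 109.
Step 2: Check the mod-4 condition on each prime factor: 2 = 2 (special); 97 ≡ 1 (mod 4), exponent 1; 109 ≡ 1 (mod 4), exponent 1.
All primes ≡ 3 (mod 4) appear to even exponent (or don't appear), so by the two-squares theorem n IS expressible as a sum of two squares.
Step 3: Build a representation. Group n = k² · m with k = 4 and m = 97 · 109 = 10573 (a product of primes ≡ 1 (mod 4)); a representation of m scales to one of n via (k·x)² + (k·y)² = k²(x² + y²). Each prime p ≡ 1 (mod 4) is itself a sum of two squares; find a² by testing p − a² for a perfect square:
  97: 97 − 1² = 96, 97 − 2² = 93, 97 − 3² = 88, 97 − 4² = 81 = 9² ⇒ 97 = 4² + 9².
  109: 109 − 1² = 108, 109 − 2² = 105, 109 − 3² = 100 = 10² ⇒ 109 = 3² + 10².
  Combine using the Brahmagupta–Fibonacci identity (a² + b²)(c² + d²) = (ac − bd)² + (ad + bc)² = (ac + bd)² + (ad − bc)²:
  97 · 109 = 10573: from (4² + 9²)(3² + 10²), take (4·3 − 9·10, 4·10 + 9·3) = (12 − 90, 40 + 27) = (-78, 67); dropping signs (only squares matter) gives (78, 67); check 78² + 67² = 6084 + 4489 = 10573 ✓.
  Scale by k = 4: (4·78, 4·67) = (312, 268).
Step 4: Order so x ≤ y and verify: 268² + 312² = 71824 + 97344 = 169168 = n. ✓

n = 169168 = 268² + 312² (one valid representation with x ≤ y).


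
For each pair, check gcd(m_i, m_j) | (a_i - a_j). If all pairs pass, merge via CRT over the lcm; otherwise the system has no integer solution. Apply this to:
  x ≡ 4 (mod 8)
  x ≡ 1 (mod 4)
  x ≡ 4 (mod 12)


Moduli 8, 4, 12 are not pairwise coprime, so CRT works modulo lcm(m_i) when all pairwise compatibility conditions hold.
Pairwise compatibility: gcd(m_i, m_j) must divide a_i - a_j for every pair.
Merge one congruence at a time:
  Start: x ≡ 4 (mod 8).
  Combine with x ≡ 1 (mod 4): gcd(8, 4) = 4, and 1 - 4 = -3 is NOT divisible by 4.
    ⇒ system is inconsistent (no integer solution).

No solution (the system is inconsistent).


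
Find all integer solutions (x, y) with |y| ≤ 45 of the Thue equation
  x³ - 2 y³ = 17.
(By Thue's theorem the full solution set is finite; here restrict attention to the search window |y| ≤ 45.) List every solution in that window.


The equation is x³ - 2y³ = 17. For fixed y, x³ = 2·y³ + 17, so a solution requires the RHS to be a perfect cube.
Strategy: iterate y from -45 to 45, compute RHS = 2·y³ + 17, and check whether it is a (positive or negative) perfect cube.
Check small values of y:
  y = 0: RHS = 17 is not a perfect cube.
  y = 1: RHS = 19 is not a perfect cube.
  y = -1: RHS = 15 is not a perfect cube.
  y = 2: RHS = 33 is not a perfect cube.
  y = -2: RHS = 1 = (1)³ ⇒ x = 1 works.
  y = 3: RHS = 71 is not a perfect cube.
  y = -3: RHS = -37 is not a perfect cube.
Continuing the search up to |y| = 45 finds no further solutions beyond those listed.
Collected solutions: (1, -2).

Solutions (with |y| ≤ 45): (1, -2).


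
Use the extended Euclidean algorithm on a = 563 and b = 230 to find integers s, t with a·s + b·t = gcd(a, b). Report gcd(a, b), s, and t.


Euclidean algorithm on (563, 230) — divide until remainder is 0:
  563 = 2 · 230 + 103
  230 = 2 · 103 + 24
  103 = 4 · 24 + 7
  24 = 3 · 7 + 3
  7 = 2 · 3 + 1
  3 = 3 · 1 + 0
gcd(563, 230) = 1.
Track Bezout coefficients alongside the remainders: start with r₀ = 563 = a·1 + b·0 (s = 1, t = 0) and r₁ = 230 = a·0 + b·1 (s = 0, t = 1); each new remainder r_{k+1} = r_{k-1} − q_k·r_k inherits s_{k+1} = s_{k-1} − q_k·s_k, t_{k+1} = t_{k-1} − q_k·t_k, so r_k = a·s_k + b·t_k at every step:
  q = 2: r = 103, s = 1 − 2·0 = 1, t = 0 − 2·1 = -2  (check: 563·1 + 230·(-2) = 103)
  q = 2: r = 24, s = 0 − 2·1 = -2, t = 1 − 2·(-2) = 5  (check: 563·(-2) + 230·5 = 24)
  q = 4: r = 7, s = 1 − 4·(-2) = 9, t = -2 − 4·5 = -22  (check: 563·9 + 230·(-22) = 7)
  q = 3: r = 3, s = -2 − 3·9 = -29, t = 5 − 3·(-22) = 71  (check: 563·(-29) + 230·71 = 3)
  q = 2: r = 1, s = 9 − 2·(-29) = 67, t = -22 − 2·71 = -164  (check: 563·67 + 230·(-164) = 1)
The row with r = 1 (the gcd) gives the Bezout coefficients s = 67, t = -164.
Result: 563 · (67) + 230 · (-164) = 1.

gcd(563, 230) = 1; s = 67, t = -164 (check: 563·67 + 230·(-164) = 1).


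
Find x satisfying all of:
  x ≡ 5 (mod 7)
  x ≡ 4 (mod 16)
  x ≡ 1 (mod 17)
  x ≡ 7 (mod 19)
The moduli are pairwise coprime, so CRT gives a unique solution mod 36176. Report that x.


Product of moduli M = 7 · 16 · 17 · 19 = 36176.
Merge one congruence at a time:
  Start: x ≡ 5 (mod 7).
  Combine with x ≡ 4 (mod 16); new modulus lcm = 112.
    Write x = 5 + 7·t and substitute into x ≡ 4 (mod 16): 7·t ≡ 4 − 5 = -1 (mod 16).
    Reduce coefficients mod 16: 7·t ≡ 15 (mod 16).
    The inverse of 7 mod 16 is 7 (since 7·7 = 49 = 3·16 + 1), so t ≡ 7·15 = 105 ≡ 9 (mod 16).
    Then x = 5 + 7·9 = 68, valid modulo lcm(7, 16) = 112: x ≡ 68 (mod 112).
  Combine with x ≡ 1 (mod 17); new modulus lcm = 1904.
    Write x = 68 + 112·t and substitute into x ≡ 1 (mod 17): 112·t ≡ 1 − 68 = -67 (mod 17).
    Reduce coefficients mod 17: 10·t ≡ 1 (mod 17).
    The inverse of 10 mod 17 is 12 (since 10·12 = 120 = 7·17 + 1), so t ≡ 12·1 = 12 ≡ 12 (mod 17).
    Then x = 68 + 112·12 = 1412, valid modulo lcm(112, 17) = 1904: x ≡ 1412 (mod 1904).
  Combine with x ≡ 7 (mod 19); new modulus lcm = 36176.
    Write x = 1412 + 1904·t and substitute into x ≡ 7 (mod 19): 1904·t ≡ 7 − 1412 = -1405 (mod 19).
    Reduce coefficients mod 19: 4·t ≡ 1 (mod 19).
    The inverse of 4 mod 19 is 5 (since 4·5 = 20 = 1·19 + 1), so t ≡ 5·1 = 5 ≡ 5 (mod 19).
    Then x = 1412 + 1904·5 = 10932, valid modulo lcm(1904, 19) = 36176: x ≡ 10932 (mod 36176).
Verify against each original: 10932 mod 7 = 5, 10932 mod 16 = 4, 10932 mod 17 = 1, 10932 mod 19 = 7.

x ≡ 10932 (mod 36176).


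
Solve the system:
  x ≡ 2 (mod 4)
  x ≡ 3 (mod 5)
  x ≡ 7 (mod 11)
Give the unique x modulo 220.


Moduli 4, 5, 11 are pairwise coprime; by CRT there is a unique solution modulo M = 4 · 5 · 11 = 220.
Solve pairwise, accumulating the modulus:
  Start with x ≡ 2 (mod 4).
  Combine with x ≡ 3 (mod 5): since gcd(4, 5) = 1, we get a unique residue mod 20.
    Write x = 2 + 4·t and substitute into x ≡ 3 (mod 5): 4·t ≡ 3 − 2 = 1 (mod 5).
    The inverse of 4 mod 5 is 4 (since 4·4 = 16 = 3·5 + 1), so t ≡ 4·1 = 4 ≡ 4 (mod 5).
    Then x = 2 + 4·4 = 18, valid modulo lcm(4, 5) = 20: x ≡ 18 (mod 20).
  Combine with x ≡ 7 (mod 11): since gcd(20, 11) = 1, we get a unique residue mod 220.
    Write x = 18 + 20·t and substitute into x ≡ 7 (mod 11): 20·t ≡ 7 − 18 = -11 (mod 11).
    Reduce coefficients mod 11: 9·t ≡ 0 (mod 11).
    The inverse of 9 mod 11 is 5 (since 9·5 = 45 = 4·11 + 1), so t ≡ 5·0 = 0 ≡ 0 (mod 11).
    Then x = 18 + 20·0 = 18, valid modulo lcm(20, 11) = 220: x ≡ 18 (mod 220).
Verify: 18 mod 4 = 2 ✓, 18 mod 5 = 3 ✓, 18 mod 11 = 7 ✓.

x ≡ 18 (mod 220).


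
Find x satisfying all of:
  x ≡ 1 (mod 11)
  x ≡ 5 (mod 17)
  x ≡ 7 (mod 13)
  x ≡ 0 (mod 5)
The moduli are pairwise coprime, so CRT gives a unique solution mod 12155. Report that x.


Product of moduli M = 11 · 17 · 13 · 5 = 12155.
Merge one congruence at a time:
  Start: x ≡ 1 (mod 11).
  Combine with x ≡ 5 (mod 17); new modulus lcm = 187.
    Write x = 1 + 11·t and substitute into x ≡ 5 (mod 17): 11·t ≡ 5 − 1 = 4 (mod 17).
    The inverse of 11 mod 17 is 14 (since 11·14 = 154 = 9·17 + 1), so t ≡ 14·4 = 56 ≡ 5 (mod 17).
    Then x = 1 + 11·5 = 56, valid modulo lcm(11, 17) = 187: x ≡ 56 (mod 187).
  Combine with x ≡ 7 (mod 13); new modulus lcm = 2431.
    Write x = 56 + 187·t and substitute into x ≡ 7 (mod 13): 187·t ≡ 7 − 56 = -49 (mod 13).
    Reduce coefficients mod 13: 5·t ≡ 3 (mod 13).
    The inverse of 5 mod 13 is 8 (since 5·8 = 40 = 3·13 + 1), so t ≡ 8·3 = 24 ≡ 11 (mod 13).
    Then x = 56 + 187·11 = 2113, valid modulo lcm(187, 13) = 2431: x ≡ 2113 (mod 2431).
  Combine with x ≡ 0 (mod 5); new modulus lcm = 12155.
    Write x = 2113 + 2431·t and substitute into x ≡ 0 (mod 5): 2431·t ≡ 0 − 2113 = -2113 (mod 5).
    Reduce coefficients mod 5: 1·t ≡ 2 (mod 5).
    So t ≡ 2 (mod 5).
    Then x = 2113 + 2431·2 = 6975, valid modulo lcm(2431, 5) = 12155: x ≡ 6975 (mod 12155).
Verify against each original: 6975 mod 11 = 1, 6975 mod 17 = 5, 6975 mod 13 = 7, 6975 mod 5 = 0.

x ≡ 6975 (mod 12155).


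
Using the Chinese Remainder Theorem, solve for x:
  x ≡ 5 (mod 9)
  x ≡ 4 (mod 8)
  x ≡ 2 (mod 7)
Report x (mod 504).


Moduli 9, 8, 7 are pairwise coprime; by CRT there is a unique solution modulo M = 9 · 8 · 7 = 504.
Solve pairwise, accumulating the modulus:
  Start with x ≡ 5 (mod 9).
  Combine with x ≡ 4 (mod 8): since gcd(9, 8) = 1, we get a unique residue mod 72.
    Write x = 5 + 9·t and substitute into x ≡ 4 (mod 8): 9·t ≡ 4 − 5 = -1 (mod 8).
    Reduce coefficients mod 8: 1·t ≡ 7 (mod 8).
    So t ≡ 7 (mod 8).
    Then x = 5 + 9·7 = 68, valid modulo lcm(9, 8) = 72: x ≡ 68 (mod 72).
  Combine with x ≡ 2 (mod 7): since gcd(72, 7) = 1, we get a unique residue mod 504.
    Write x = 68 + 72·t and substitute into x ≡ 2 (mod 7): 72·t ≡ 2 − 68 = -66 (mod 7).
    Reduce coefficients mod 7: 2·t ≡ 4 (mod 7).
    The inverse of 2 mod 7 is 4 (since 2·4 = 8 = 1·7 + 1), so t ≡ 4·4 = 16 ≡ 2 (mod 7).
    Then x = 68 + 72·2 = 212, valid modulo lcm(72, 7) = 504: x ≡ 212 (mod 504).
Verify: 212 mod 9 = 5 ✓, 212 mod 8 = 4 ✓, 212 mod 7 = 2 ✓.

x ≡ 212 (mod 504).


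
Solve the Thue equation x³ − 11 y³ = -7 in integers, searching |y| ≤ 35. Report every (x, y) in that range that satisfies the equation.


The equation is x³ - 11y³ = -7. For fixed y, x³ = 11·y³ − 7, so a solution requires the RHS to be a perfect cube.
Strategy: iterate y from -35 to 35, compute RHS = 11·y³ − 7, and check whether it is a (positive or negative) perfect cube.
Check small values of y:
  y = 0: RHS = -7 is not a perfect cube.
  y = 1: RHS = 4 is not a perfect cube.
  y = -1: RHS = -18 is not a perfect cube.
  y = 2: RHS = 81 is not a perfect cube.
  y = -2: RHS = -95 is not a perfect cube.
  y = 3: RHS = 290 is not a perfect cube.
  y = -3: RHS = -304 is not a perfect cube.
Continuing the search up to |y| = 35 finds no solutions either.
No (x, y) in the scanned range satisfies the equation.

No integer solutions with |y| ≤ 35.


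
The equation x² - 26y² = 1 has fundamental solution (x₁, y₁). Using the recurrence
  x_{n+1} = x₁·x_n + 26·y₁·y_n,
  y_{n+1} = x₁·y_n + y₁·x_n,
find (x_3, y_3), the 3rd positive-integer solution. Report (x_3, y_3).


Step 1: Find the fundamental solution (x₁, y₁) of x² - 26y² = 1.
  Expand √26 as a continued fraction. a₀ = ⌊√26⌋ = 5; iterate m_{k+1} = d_k·a_k − m_k, d_{k+1} = (26 − m_{k+1}²)/d_k, a_{k+1} = ⌊(a₀ + m_{k+1})/d_{k+1}⌋ (starting m₀ = 0, d₀ = 1), with convergents p_k = a_k·p_{k-1} + p_{k-2}, q_k = a_k·q_{k-1} + q_{k-2} (p₋₁ = 1, q₋₁ = 0):
  k = 0: a₀ = 5; p₀/q₀ = 5/1; p₀² − 26·q₀² = 25 − 26 = -1.
  k = 1: m = 5, d = 1, a = ⌊(5 + 5)/1⌋ = 10; p/q = (10·5 + 1)/(10·1 + 0) = 51/10; p² − 26·q² = 2601 − 2600 = 1.
  The first convergent with p² − 26·q² = 1 gives the fundamental solution (x₁, y₁) = (51, 10).
Step 2: Apply the recurrence (x_{n+1}, y_{n+1}) = (x₁x_n + 26y₁y_n, x₁y_n + y₁x_n) repeatedly.
  From (x_1, y_1) = (51, 10): x_2 = 51·51 + 26·10·10 = 5201; y_2 = 51·10 + 10·51 = 1020.
  From (x_2, y_2) = (5201, 1020): x_3 = 51·5201 + 26·10·1020 = 530451; y_3 = 51·1020 + 10·5201 = 104030.
Step 3: Verify x_3² - 26·y_3² = 281378263401 - 281378263400 = 1 (should be 1). ✓

(x_1, y_1) = (51, 10); (x_3, y_3) = (530451, 104030).


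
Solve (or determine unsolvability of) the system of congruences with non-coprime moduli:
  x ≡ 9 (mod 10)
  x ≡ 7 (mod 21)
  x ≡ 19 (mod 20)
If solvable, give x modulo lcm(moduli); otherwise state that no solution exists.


Moduli 10, 21, 20 are not pairwise coprime, so CRT works modulo lcm(m_i) when all pairwise compatibility conditions hold.
Pairwise compatibility: gcd(m_i, m_j) must divide a_i - a_j for every pair.
Merge one congruence at a time:
  Start: x ≡ 9 (mod 10).
  Combine with x ≡ 7 (mod 21): gcd(10, 21) = 1; 7 - 9 = -2, which IS divisible by 1, so compatible.
    Write x = 9 + 10·t and substitute into x ≡ 7 (mod 21): 10·t ≡ 7 − 9 = -2 (mod 21).
    Reduce coefficients mod 21: 10·t ≡ 19 (mod 21).
    The inverse of 10 mod 21 is 19 (since 10·19 = 190 = 9·21 + 1), so t ≡ 19·19 = 361 ≡ 4 (mod 21).
    Then x = 9 + 10·4 = 49, valid modulo lcm(10, 21) = 210: x ≡ 49 (mod 210).
  Combine with x ≡ 19 (mod 20): gcd(210, 20) = 10; 19 - 49 = -30, which IS divisible by 10, so compatible.
    Write x = 49 + 210·t and substitute into x ≡ 19 (mod 20): 210·t ≡ 19 − 49 = -30 (mod 20).
    Divide the congruence (and modulus) by g = 10: 21·t ≡ -3 (mod 2).
    Reduce coefficients mod 2: 1·t ≡ 1 (mod 2).
    So t ≡ 1 (mod 2).
    Then x = 49 + 210·1 = 259, valid modulo lcm(210, 20) = 420: x ≡ 259 (mod 420).
Verify: 259 mod 10 = 9, 259 mod 21 = 7, 259 mod 20 = 19.

x ≡ 259 (mod 420).


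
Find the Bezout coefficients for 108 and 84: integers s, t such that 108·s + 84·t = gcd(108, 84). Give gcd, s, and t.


Euclidean algorithm on (108, 84) — divide until remainder is 0:
  108 = 1 · 84 + 24
  84 = 3 · 24 + 12
  24 = 2 · 12 + 0
gcd(108, 84) = 12.
Track Bezout coefficients alongside the remainders: start with r₀ = 108 = a·1 + b·0 (s = 1, t = 0) and r₁ = 84 = a·0 + b·1 (s = 0, t = 1); each new remainder r_{k+1} = r_{k-1} − q_k·r_k inherits s_{k+1} = s_{k-1} − q_k·s_k, t_{k+1} = t_{k-1} − q_k·t_k, so r_k = a·s_k + b·t_k at every step:
  q = 1: r = 24, s = 1 − 1·0 = 1, t = 0 − 1·1 = -1  (check: 108·1 + 84·(-1) = 24)
  q = 3: r = 12, s = 0 − 3·1 = -3, t = 1 − 3·(-1) = 4  (check: 108·(-3) + 84·4 = 12)
The row with r = 12 (the gcd) gives the Bezout coefficients s = -3, t = 4.
Result: 108 · (-3) + 84 · (4) = 12.

gcd(108, 84) = 12; s = -3, t = 4 (check: 108·(-3) + 84·4 = 12).


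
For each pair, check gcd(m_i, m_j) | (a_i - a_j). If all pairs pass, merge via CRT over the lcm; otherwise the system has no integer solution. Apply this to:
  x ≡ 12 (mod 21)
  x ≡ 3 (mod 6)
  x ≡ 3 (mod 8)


Moduli 21, 6, 8 are not pairwise coprime, so CRT works modulo lcm(m_i) when all pairwise compatibility conditions hold.
Pairwise compatibility: gcd(m_i, m_j) must divide a_i - a_j for every pair.
Merge one congruence at a time:
  Start: x ≡ 12 (mod 21).
  Combine with x ≡ 3 (mod 6): gcd(21, 6) = 3; 3 - 12 = -9, which IS divisible by 3, so compatible.
    Write x = 12 + 21·t and substitute into x ≡ 3 (mod 6): 21·t ≡ 3 − 12 = -9 (mod 6).
    Divide the congruence (and modulus) by g = 3: 7·t ≡ -3 (mod 2).
    Reduce coefficients mod 2: 1·t ≡ 1 (mod 2).
    So t ≡ 1 (mod 2).
    Then x = 12 + 21·1 = 33, valid modulo lcm(21, 6) = 42: x ≡ 33 (mod 42).
  Combine with x ≡ 3 (mod 8): gcd(42, 8) = 2; 3 - 33 = -30, which IS divisible by 2, so compatible.
    Write x = 33 + 42·t and substitute into x ≡ 3 (mod 8): 42·t ≡ 3 − 33 = -30 (mod 8).
    Divide the congruence (and modulus) by g = 2: 21·t ≡ -15 (mod 4).
    Reduce coefficients mod 4: 1·t ≡ 1 (mod 4).
    So t ≡ 1 (mod 4).
    Then x = 33 + 42·1 = 75, valid modulo lcm(42, 8) = 168: x ≡ 75 (mod 168).
Verify: 75 mod 21 = 12, 75 mod 6 = 3, 75 mod 8 = 3.

x ≡ 75 (mod 168).


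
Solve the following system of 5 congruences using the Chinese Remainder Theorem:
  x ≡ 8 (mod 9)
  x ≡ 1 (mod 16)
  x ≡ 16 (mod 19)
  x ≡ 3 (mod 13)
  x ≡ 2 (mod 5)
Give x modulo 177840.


Product of moduli M = 9 · 16 · 19 · 13 · 5 = 177840.
Merge one congruence at a time:
  Start: x ≡ 8 (mod 9).
  Combine with x ≡ 1 (mod 16); new modulus lcm = 144.
    Write x = 8 + 9·t and substitute into x ≡ 1 (mod 16): 9·t ≡ 1 − 8 = -7 (mod 16).
    Reduce coefficients mod 16: 9·t ≡ 9 (mod 16).
    The inverse of 9 mod 16 is 9 (since 9·9 = 81 = 5·16 + 1), so t ≡ 9·9 = 81 ≡ 1 (mod 16).
    Then x = 8 + 9·1 = 17, valid modulo lcm(9, 16) = 144: x ≡ 17 (mod 144).
  Combine with x ≡ 16 (mod 19); new modulus lcm = 2736.
    Write x = 17 + 144·t and substitute into x ≡ 16 (mod 19): 144·t ≡ 16 − 17 = -1 (mod 19).
    Reduce coefficients mod 19: 11·t ≡ 18 (mod 19).
    The inverse of 11 mod 19 is 7 (since 11·7 = 77 = 4·19 + 1), so t ≡ 7·18 = 126 ≡ 12 (mod 19).
    Then x = 17 + 144·12 = 1745, valid modulo lcm(144, 19) = 2736: x ≡ 1745 (mod 2736).
  Combine with x ≡ 3 (mod 13); new modulus lcm = 35568.
    Write x = 1745 + 2736·t and substitute into x ≡ 3 (mod 13): 2736·t ≡ 3 − 1745 = -1742 (mod 13).
    Reduce coefficients mod 13: 6·t ≡ 0 (mod 13).
    The inverse of 6 mod 13 is 11 (since 6·11 = 66 = 5·13 + 1), so t ≡ 11·0 = 0 ≡ 0 (mod 13).
    Then x = 1745 + 2736·0 = 1745, valid modulo lcm(2736, 13) = 35568: x ≡ 1745 (mod 35568).
  Combine with x ≡ 2 (mod 5); new modulus lcm = 177840.
    Write x = 1745 + 35568·t and substitute into x ≡ 2 (mod 5): 35568·t ≡ 2 − 1745 = -1743 (mod 5).
    Reduce coefficients mod 5: 3·t ≡ 2 (mod 5).
    The inverse of 3 mod 5 is 2 (since 3·2 = 6 = 1·5 + 1), so t ≡ 2·2 = 4 ≡ 4 (mod 5).
    Then x = 1745 + 35568·4 = 144017, valid modulo lcm(35568, 5) = 177840: x ≡ 144017 (mod 177840).
Verify against each original: 144017 mod 9 = 8, 144017 mod 16 = 1, 144017 mod 19 = 16, 144017 mod 13 = 3, 144017 mod 5 = 2.

x ≡ 144017 (mod 177840).


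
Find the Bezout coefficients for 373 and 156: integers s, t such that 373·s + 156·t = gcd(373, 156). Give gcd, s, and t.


Euclidean algorithm on (373, 156) — divide until remainder is 0:
  373 = 2 · 156 + 61
  156 = 2 · 61 + 34
  61 = 1 · 34 + 27
  34 = 1 · 27 + 7
  27 = 3 · 7 + 6
  7 = 1 · 6 + 1
  6 = 6 · 1 + 0
gcd(373, 156) = 1.
Track Bezout coefficients alongside the remainders: start with r₀ = 373 = a·1 + b·0 (s = 1, t = 0) and r₁ = 156 = a·0 + b·1 (s = 0, t = 1); each new remainder r_{k+1} = r_{k-1} − q_k·r_k inherits s_{k+1} = s_{k-1} − q_k·s_k, t_{k+1} = t_{k-1} − q_k·t_k, so r_k = a·s_k + b·t_k at every step:
  q = 2: r = 61, s = 1 − 2·0 = 1, t = 0 − 2·1 = -2  (check: 373·1 + 156·(-2) = 61)
  q = 2: r = 34, s = 0 − 2·1 = -2, t = 1 − 2·(-2) = 5  (check: 373·(-2) + 156·5 = 34)
  q = 1: r = 27, s = 1 − 1·(-2) = 3, t = -2 − 1·5 = -7  (check: 373·3 + 156·(-7) = 27)
  q = 1: r = 7, s = -2 − 1·3 = -5, t = 5 − 1·(-7) = 12  (check: 373·(-5) + 156·12 = 7)
  q = 3: r = 6, s = 3 − 3·(-5) = 18, t = -7 − 3·12 = -43  (check: 373·18 + 156·(-43) = 6)
  q = 1: r = 1, s = -5 − 1·18 = -23, t = 12 − 1·(-43) = 55  (check: 373·(-23) + 156·55 = 1)
The row with r = 1 (the gcd) gives the Bezout coefficients s = -23, t = 55.
Result: 373 · (-23) + 156 · (55) = 1.

gcd(373, 156) = 1; s = -23, t = 55 (check: 373·(-23) + 156·55 = 1).


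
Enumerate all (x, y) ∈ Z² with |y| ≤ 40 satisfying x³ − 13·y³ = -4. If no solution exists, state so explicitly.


The equation is x³ - 13y³ = -4. For fixed y, x³ = 13·y³ − 4, so a solution requires the RHS to be a perfect cube.
Strategy: iterate y from -40 to 40, compute RHS = 13·y³ − 4, and check whether it is a (positive or negative) perfect cube.
Check small values of y:
  y = 0: RHS = -4 is not a perfect cube.
  y = 1: RHS = 9 is not a perfect cube.
  y = -1: RHS = -17 is not a perfect cube.
  y = 2: RHS = 100 is not a perfect cube.
  y = -2: RHS = -108 is not a perfect cube.
  y = 3: RHS = 347 is not a perfect cube.
  y = -3: RHS = -355 is not a perfect cube.
Continuing the search up to |y| = 40 finds no solutions either.
No (x, y) in the scanned range satisfies the equation.

No integer solutions with |y| ≤ 40.


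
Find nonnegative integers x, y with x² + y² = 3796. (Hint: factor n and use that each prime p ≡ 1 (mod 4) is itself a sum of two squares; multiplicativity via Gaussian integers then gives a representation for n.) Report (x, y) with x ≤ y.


Step 1: Factor n = 3796 = 2^2 · 13 · 73.
Step 2: Check the mod-4 condition on each prime factor: 2 = 2 (special); 13 ≡ 1 (mod 4), exponent 1; 73 ≡ 1 (mod 4), exponent 1.
All primes ≡ 3 (mod 4) appear to even exponent (or don't appear), so by the two-squares theorem n IS expressible as a sum of two squares.
Step 3: Build a representation. Group n = k² · m with k = 2 and m = 13 · 73 = 949 (a product of primes ≡ 1 (mod 4)); a representation of m scales to one of n via (k·x)² + (k·y)² = k²(x² + y²). Each prime p ≡ 1 (mod 4) is itself a sum of two squares; find a² by testing p − a² for a perfect square:
  13: 13 − 1² = 12, 13 − 2² = 9 = 3² ⇒ 13 = 2² + 3².
  73: 73 − 1² = 72, 73 − 2² = 69, 73 − 3² = 64 = 8² ⇒ 73 = 3² + 8².
  Combine using the Brahmagupta–Fibonacci identity (a² + b²)(c² + d²) = (ac − bd)² + (ad + bc)² = (ac + bd)² + (ad − bc)²:
  13 · 73 = 949: from (2² + 3²)(3² + 8²), take (2·3 − 3·8, 2·8 + 3·3) = (6 − 24, 16 + 9) = (-18, 25); dropping signs (only squares matter) gives (18, 25); check 18² + 25² = 324 + 625 = 949 ✓.
  Scale by k = 2: (2·18, 2·25) = (36, 50).
Step 4: Order so x ≤ y and verify: 36² + 50² = 1296 + 2500 = 3796 = n. ✓

n = 3796 = 36² + 50² (one valid representation with x ≤ y).


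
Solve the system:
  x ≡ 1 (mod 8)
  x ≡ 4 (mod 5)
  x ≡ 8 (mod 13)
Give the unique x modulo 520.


Moduli 8, 5, 13 are pairwise coprime; by CRT there is a unique solution modulo M = 8 · 5 · 13 = 520.
Solve pairwise, accumulating the modulus:
  Start with x ≡ 1 (mod 8).
  Combine with x ≡ 4 (mod 5): since gcd(8, 5) = 1, we get a unique residue mod 40.
    Write x = 1 + 8·t and substitute into x ≡ 4 (mod 5): 8·t ≡ 4 − 1 = 3 (mod 5).
    Reduce coefficients mod 5: 3·t ≡ 3 (mod 5).
    The inverse of 3 mod 5 is 2 (since 3·2 = 6 = 1·5 + 1), so t ≡ 2·3 = 6 ≡ 1 (mod 5).
    Then x = 1 + 8·1 = 9, valid modulo lcm(8, 5) = 40: x ≡ 9 (mod 40).
  Combine with x ≡ 8 (mod 13): since gcd(40, 13) = 1, we get a unique residue mod 520.
    Write x = 9 + 40·t and substitute into x ≡ 8 (mod 13): 40·t ≡ 8 − 9 = -1 (mod 13).
    Reduce coefficients mod 13: 1·t ≡ 12 (mod 13).
    So t ≡ 12 (mod 13).
    Then x = 9 + 40·12 = 489, valid modulo lcm(40, 13) = 520: x ≡ 489 (mod 520).
Verify: 489 mod 8 = 1 ✓, 489 mod 5 = 4 ✓, 489 mod 13 = 8 ✓.

x ≡ 489 (mod 520).


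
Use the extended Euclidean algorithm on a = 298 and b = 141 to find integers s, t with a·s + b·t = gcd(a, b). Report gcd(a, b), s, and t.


Euclidean algorithm on (298, 141) — divide until remainder is 0:
  298 = 2 · 141 + 16
  141 = 8 · 16 + 13
  16 = 1 · 13 + 3
  13 = 4 · 3 + 1
  3 = 3 · 1 + 0
gcd(298, 141) = 1.
Track Bezout coefficients alongside the remainders: start with r₀ = 298 = a·1 + b·0 (s = 1, t = 0) and r₁ = 141 = a·0 + b·1 (s = 0, t = 1); each new remainder r_{k+1} = r_{k-1} − q_k·r_k inherits s_{k+1} = s_{k-1} − q_k·s_k, t_{k+1} = t_{k-1} − q_k·t_k, so r_k = a·s_k + b·t_k at every step:
  q = 2: r = 16, s = 1 − 2·0 = 1, t = 0 − 2·1 = -2  (check: 298·1 + 141·(-2) = 16)
  q = 8: r = 13, s = 0 − 8·1 = -8, t = 1 − 8·(-2) = 17  (check: 298·(-8) + 141·17 = 13)
  q = 1: r = 3, s = 1 − 1·(-8) = 9, t = -2 − 1·17 = -19  (check: 298·9 + 141·(-19) = 3)
  q = 4: r = 1, s = -8 − 4·9 = -44, t = 17 − 4·(-19) = 93  (check: 298·(-44) + 141·93 = 1)
The row with r = 1 (the gcd) gives the Bezout coefficients s = -44, t = 93.
Result: 298 · (-44) + 141 · (93) = 1.

gcd(298, 141) = 1; s = -44, t = 93 (check: 298·(-44) + 141·93 = 1).


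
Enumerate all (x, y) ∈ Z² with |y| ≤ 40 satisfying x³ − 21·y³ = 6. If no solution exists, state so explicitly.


The equation is x³ - 21y³ = 6. For fixed y, x³ = 21·y³ + 6, so a solution requires the RHS to be a perfect cube.
Strategy: iterate y from -40 to 40, compute RHS = 21·y³ + 6, and check whether it is a (positive or negative) perfect cube.
Check small values of y:
  y = 0: RHS = 6 is not a perfect cube.
  y = 1: RHS = 27 = (3)³ ⇒ x = 3 works.
  y = -1: RHS = -15 is not a perfect cube.
  y = 2: RHS = 174 is not a perfect cube.
  y = -2: RHS = -162 is not a perfect cube.
  y = 3: RHS = 573 is not a perfect cube.
  y = -3: RHS = -561 is not a perfect cube.
Continuing the search up to |y| = 40 finds no further solutions beyond those listed.
Collected solutions: (3, 1).

Solutions (with |y| ≤ 40): (3, 1).


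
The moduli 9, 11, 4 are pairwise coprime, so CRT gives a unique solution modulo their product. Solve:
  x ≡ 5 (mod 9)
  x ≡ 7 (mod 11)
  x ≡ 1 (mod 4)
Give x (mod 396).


Moduli 9, 11, 4 are pairwise coprime; by CRT there is a unique solution modulo M = 9 · 11 · 4 = 396.
Solve pairwise, accumulating the modulus:
  Start with x ≡ 5 (mod 9).
  Combine with x ≡ 7 (mod 11): since gcd(9, 11) = 1, we get a unique residue mod 99.
    Write x = 5 + 9·t and substitute into x ≡ 7 (mod 11): 9·t ≡ 7 − 5 = 2 (mod 11).
    The inverse of 9 mod 11 is 5 (since 9·5 = 45 = 4·11 + 1), so t ≡ 5·2 = 10 ≡ 10 (mod 11).
    Then x = 5 + 9·10 = 95, valid modulo lcm(9, 11) = 99: x ≡ 95 (mod 99).
  Combine with x ≡ 1 (mod 4): since gcd(99, 4) = 1, we get a unique residue mod 396.
    Write x = 95 + 99·t and substitute into x ≡ 1 (mod 4): 99·t ≡ 1 − 95 = -94 (mod 4).
    Reduce coefficients mod 4: 3·t ≡ 2 (mod 4).
    The inverse of 3 mod 4 is 3 (since 3·3 = 9 = 2·4 + 1), so t ≡ 3·2 = 6 ≡ 2 (mod 4).
    Then x = 95 + 99·2 = 293, valid modulo lcm(99, 4) = 396: x ≡ 293 (mod 396).
Verify: 293 mod 9 = 5 ✓, 293 mod 11 = 7 ✓, 293 mod 4 = 1 ✓.

x ≡ 293 (mod 396).


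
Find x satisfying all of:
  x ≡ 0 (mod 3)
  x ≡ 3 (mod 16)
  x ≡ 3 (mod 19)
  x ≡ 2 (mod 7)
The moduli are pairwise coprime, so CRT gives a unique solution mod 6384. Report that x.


Product of moduli M = 3 · 16 · 19 · 7 = 6384.
Merge one congruence at a time:
  Start: x ≡ 0 (mod 3).
  Combine with x ≡ 3 (mod 16); new modulus lcm = 48.
    Write x = 0 + 3·t and substitute into x ≡ 3 (mod 16): 3·t ≡ 3 − 0 = 3 (mod 16).
    The inverse of 3 mod 16 is 11 (since 3·11 = 33 = 2·16 + 1), so t ≡ 11·3 = 33 ≡ 1 (mod 16).
    Then x = 0 + 3·1 = 3, valid modulo lcm(3, 16) = 48: x ≡ 3 (mod 48).
  Combine with x ≡ 3 (mod 19); new modulus lcm = 912.
    Write x = 3 + 48·t and substitute into x ≡ 3 (mod 19): 48·t ≡ 3 − 3 = 0 (mod 19).
    Reduce coefficients mod 19: 10·t ≡ 0 (mod 19).
    The inverse of 10 mod 19 is 2 (since 10·2 = 20 = 1·19 + 1), so t ≡ 2·0 = 0 ≡ 0 (mod 19).
    Then x = 3 + 48·0 = 3, valid modulo lcm(48, 19) = 912: x ≡ 3 (mod 912).
  Combine with x ≡ 2 (mod 7); new modulus lcm = 6384.
    Write x = 3 + 912·t and substitute into x ≡ 2 (mod 7): 912·t ≡ 2 − 3 = -1 (mod 7).
    Reduce coefficients mod 7: 2·t ≡ 6 (mod 7).
    The inverse of 2 mod 7 is 4 (since 2·4 = 8 = 1·7 + 1), so t ≡ 4·6 = 24 ≡ 3 (mod 7).
    Then x = 3 + 912·3 = 2739, valid modulo lcm(912, 7) = 6384: x ≡ 2739 (mod 6384).
Verify against each original: 2739 mod 3 = 0, 2739 mod 16 = 3, 2739 mod 19 = 3, 2739 mod 7 = 2.

x ≡ 2739 (mod 6384).


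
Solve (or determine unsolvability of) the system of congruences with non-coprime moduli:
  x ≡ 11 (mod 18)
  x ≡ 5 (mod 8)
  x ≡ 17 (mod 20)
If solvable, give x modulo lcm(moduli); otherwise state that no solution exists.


Moduli 18, 8, 20 are not pairwise coprime, so CRT works modulo lcm(m_i) when all pairwise compatibility conditions hold.
Pairwise compatibility: gcd(m_i, m_j) must divide a_i - a_j for every pair.
Merge one congruence at a time:
  Start: x ≡ 11 (mod 18).
  Combine with x ≡ 5 (mod 8): gcd(18, 8) = 2; 5 - 11 = -6, which IS divisible by 2, so compatible.
    Write x = 11 + 18·t and substitute into x ≡ 5 (mod 8): 18·t ≡ 5 − 11 = -6 (mod 8).
    Divide the congruence (and modulus) by g = 2: 9·t ≡ -3 (mod 4).
    Reduce coefficients mod 4: 1·t ≡ 1 (mod 4).
    So t ≡ 1 (mod 4).
    Then x = 11 + 18·1 = 29, valid modulo lcm(18, 8) = 72: x ≡ 29 (mod 72).
  Combine with x ≡ 17 (mod 20): gcd(72, 20) = 4; 17 - 29 = -12, which IS divisible by 4, so compatible.
    Write x = 29 + 72·t and substitute into x ≡ 17 (mod 20): 72·t ≡ 17 − 29 = -12 (mod 20).
    Divide the congruence (and modulus) by g = 4: 18·t ≡ -3 (mod 5).
    Reduce coefficients mod 5: 3·t ≡ 2 (mod 5).
    The inverse of 3 mod 5 is 2 (since 3·2 = 6 = 1·5 + 1), so t ≡ 2·2 = 4 ≡ 4 (mod 5).
    Then x = 29 + 72·4 = 317, valid modulo lcm(72, 20) = 360: x ≡ 317 (mod 360).
Verify: 317 mod 18 = 11, 317 mod 8 = 5, 317 mod 20 = 17.

x ≡ 317 (mod 360).


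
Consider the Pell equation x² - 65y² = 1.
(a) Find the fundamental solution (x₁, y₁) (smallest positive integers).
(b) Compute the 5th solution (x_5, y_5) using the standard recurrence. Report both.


Step 1: Find the fundamental solution (x₁, y₁) of x² - 65y² = 1.
  Expand √65 as a continued fraction. a₀ = ⌊√65⌋ = 8; iterate m_{k+1} = d_k·a_k − m_k, d_{k+1} = (65 − m_{k+1}²)/d_k, a_{k+1} = ⌊(a₀ + m_{k+1})/d_{k+1}⌋ (starting m₀ = 0, d₀ = 1), with convergents p_k = a_k·p_{k-1} + p_{k-2}, q_k = a_k·q_{k-1} + q_{k-2} (p₋₁ = 1, q₋₁ = 0):
  k = 0: a₀ = 8; p₀/q₀ = 8/1; p₀² − 65·q₀² = 64 − 65 = -1.
  k = 1: m = 8, d = 1, a = ⌊(8 + 8)/1⌋ = 16; p/q = (16·8 + 1)/(16·1 + 0) = 129/16; p² − 65·q² = 16641 − 16640 = 1.
  The first convergent with p² − 65·q² = 1 gives the fundamental solution (x₁, y₁) = (129, 16).
Step 2: Apply the recurrence (x_{n+1}, y_{n+1}) = (x₁x_n + 65y₁y_n, x₁y_n + y₁x_n) repeatedly.
  From (x_1, y_1) = (129, 16): x_2 = 129·129 + 65·16·16 = 33281; y_2 = 129·16 + 16·129 = 4128.
  From (x_2, y_2) = (33281, 4128): x_3 = 129·33281 + 65·16·4128 = 8586369; y_3 = 129·4128 + 16·33281 = 1065008.
  From (x_3, y_3) = (8586369, 1065008): x_4 = 129·8586369 + 65·16·1065008 = 2215249921; y_4 = 129·1065008 + 16·8586369 = 274767936.
  From (x_4, y_4) = (2215249921, 274767936): x_5 = 129·2215249921 + 65·16·274767936 = 571525893249; y_5 = 129·274767936 + 16·2215249921 = 70889062480.
Step 3: Verify x_5² - 65·y_5² = 326641846654067343776001 - 326641846654067343776000 = 1 (should be 1). ✓

(x_1, y_1) = (129, 16); (x_5, y_5) = (571525893249, 70889062480).


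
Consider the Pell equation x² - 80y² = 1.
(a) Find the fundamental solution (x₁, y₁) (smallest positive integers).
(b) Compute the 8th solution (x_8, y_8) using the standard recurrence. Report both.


Step 1: Find the fundamental solution (x₁, y₁) of x² - 80y² = 1.
  Expand √80 as a continued fraction. a₀ = ⌊√80⌋ = 8; iterate m_{k+1} = d_k·a_k − m_k, d_{k+1} = (80 − m_{k+1}²)/d_k, a_{k+1} = ⌊(a₀ + m_{k+1})/d_{k+1}⌋ (starting m₀ = 0, d₀ = 1), with convergents p_k = a_k·p_{k-1} + p_{k-2}, q_k = a_k·q_{k-1} + q_{k-2} (p₋₁ = 1, q₋₁ = 0):
  k = 0: a₀ = 8; p₀/q₀ = 8/1; p₀² − 80·q₀² = 64 − 80 = -16.
  k = 1: m = 8, d = 16, a = ⌊(8 + 8)/16⌋ = 1; p/q = (1·8 + 1)/(1·1 + 0) = 9/1; p² − 80·q² = 81 − 80 = 1.
  The first convergent with p² − 80·q² = 1 gives the fundamental solution (x₁, y₁) = (9, 1).
Step 2: Apply the recurrence (x_{n+1}, y_{n+1}) = (x₁x_n + 80y₁y_n, x₁y_n + y₁x_n) repeatedly.
  From (x_1, y_1) = (9, 1): x_2 = 9·9 + 80·1·1 = 161; y_2 = 9·1 + 1·9 = 18.
  From (x_2, y_2) = (161, 18): x_3 = 9·161 + 80·1·18 = 2889; y_3 = 9·18 + 1·161 = 323.
  From (x_3, y_3) = (2889, 323): x_4 = 9·2889 + 80·1·323 = 51841; y_4 = 9·323 + 1·2889 = 5796.
  From (x_4, y_4) = (51841, 5796): x_5 = 9·51841 + 80·1·5796 = 930249; y_5 = 9·5796 + 1·51841 = 104005.
  From (x_5, y_5) = (930249, 104005): x_6 = 9·930249 + 80·1·104005 = 16692641; y_6 = 9·104005 + 1·930249 = 1866294.
  From (x_6, y_6) = (16692641, 1866294): x_7 = 9·16692641 + 80·1·1866294 = 299537289; y_7 = 9·1866294 + 1·16692641 = 33489287.
  From (x_7, y_7) = (299537289, 33489287): x_8 = 9·299537289 + 80·1·33489287 = 5374978561; y_8 = 9·33489287 + 1·299537289 = 600940872.
Step 3: Verify x_8² - 80·y_8² = 28890394531209630721 - 28890394531209630720 = 1 (should be 1). ✓

(x_1, y_1) = (9, 1); (x_8, y_8) = (5374978561, 600940872).


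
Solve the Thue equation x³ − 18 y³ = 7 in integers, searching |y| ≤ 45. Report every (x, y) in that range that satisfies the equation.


The equation is x³ - 18y³ = 7. For fixed y, x³ = 18·y³ + 7, so a solution requires the RHS to be a perfect cube.
Strategy: iterate y from -45 to 45, compute RHS = 18·y³ + 7, and check whether it is a (positive or negative) perfect cube.
Check small values of y:
  y = 0: RHS = 7 is not a perfect cube.
  y = 1: RHS = 25 is not a perfect cube.
  y = -1: RHS = -11 is not a perfect cube.
  y = 2: RHS = 151 is not a perfect cube.
  y = -2: RHS = -137 is not a perfect cube.
  y = 3: RHS = 493 is not a perfect cube.
  y = -3: RHS = -479 is not a perfect cube.
Continuing the search up to |y| = 45 finds no solutions either.
No (x, y) in the scanned range satisfies the equation.

No integer solutions with |y| ≤ 45.


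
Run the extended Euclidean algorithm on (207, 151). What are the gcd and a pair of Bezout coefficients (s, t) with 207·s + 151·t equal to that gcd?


Euclidean algorithm on (207, 151) — divide until remainder is 0:
  207 = 1 · 151 + 56
  151 = 2 · 56 + 39
  56 = 1 · 39 + 17
  39 = 2 · 17 + 5
  17 = 3 · 5 + 2
  5 = 2 · 2 + 1
  2 = 2 · 1 + 0
gcd(207, 151) = 1.
Track Bezout coefficients alongside the remainders: start with r₀ = 207 = a·1 + b·0 (s = 1, t = 0) and r₁ = 151 = a·0 + b·1 (s = 0, t = 1); each new remainder r_{k+1} = r_{k-1} − q_k·r_k inherits s_{k+1} = s_{k-1} − q_k·s_k, t_{k+1} = t_{k-1} − q_k·t_k, so r_k = a·s_k + b·t_k at every step:
  q = 1: r = 56, s = 1 − 1·0 = 1, t = 0 − 1·1 = -1  (check: 207·1 + 151·(-1) = 56)
  q = 2: r = 39, s = 0 − 2·1 = -2, t = 1 − 2·(-1) = 3  (check: 207·(-2) + 151·3 = 39)
  q = 1: r = 17, s = 1 − 1·(-2) = 3, t = -1 − 1·3 = -4  (check: 207·3 + 151·(-4) = 17)
  q = 2: r = 5, s = -2 − 2·3 = -8, t = 3 − 2·(-4) = 11  (check: 207·(-8) + 151·11 = 5)
  q = 3: r = 2, s = 3 − 3·(-8) = 27, t = -4 − 3·11 = -37  (check: 207·27 + 151·(-37) = 2)
  q = 2: r = 1, s = -8 − 2·27 = -62, t = 11 − 2·(-37) = 85  (check: 207·(-62) + 151·85 = 1)
The row with r = 1 (the gcd) gives the Bezout coefficients s = -62, t = 85.
Result: 207 · (-62) + 151 · (85) = 1.

gcd(207, 151) = 1; s = -62, t = 85 (check: 207·(-62) + 151·85 = 1).


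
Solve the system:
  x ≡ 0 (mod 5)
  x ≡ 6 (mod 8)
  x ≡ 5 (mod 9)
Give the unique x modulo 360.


Moduli 5, 8, 9 are pairwise coprime; by CRT there is a unique solution modulo M = 5 · 8 · 9 = 360.
Solve pairwise, accumulating the modulus:
  Start with x ≡ 0 (mod 5).
  Combine with x ≡ 6 (mod 8): since gcd(5, 8) = 1, we get a unique residue mod 40.
    Write x = 0 + 5·t and substitute into x ≡ 6 (mod 8): 5·t ≡ 6 − 0 = 6 (mod 8).
    The inverse of 5 mod 8 is 5 (since 5·5 = 25 = 3·8 + 1), so t ≡ 5·6 = 30 ≡ 6 (mod 8).
    Then x = 0 + 5·6 = 30, valid modulo lcm(5, 8) = 40: x ≡ 30 (mod 40).
  Combine with x ≡ 5 (mod 9): since gcd(40, 9) = 1, we get a unique residue mod 360.
    Write x = 30 + 40·t and substitute into x ≡ 5 (mod 9): 40·t ≡ 5 − 30 = -25 (mod 9).
    Reduce coefficients mod 9: 4·t ≡ 2 (mod 9).
    The inverse of 4 mod 9 is 7 (since 4·7 = 28 = 3·9 + 1), so t ≡ 7·2 = 14 ≡ 5 (mod 9).
    Then x = 30 + 40·5 = 230, valid modulo lcm(40, 9) = 360: x ≡ 230 (mod 360).
Verify: 230 mod 5 = 0 ✓, 230 mod 8 = 6 ✓, 230 mod 9 = 5 ✓.

x ≡ 230 (mod 360).


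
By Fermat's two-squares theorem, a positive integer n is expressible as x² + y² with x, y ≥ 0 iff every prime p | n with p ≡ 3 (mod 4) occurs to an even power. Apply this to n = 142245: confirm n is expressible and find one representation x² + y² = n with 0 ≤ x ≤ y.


Step 1: Factor n = 142245 = 3^2 · 5 · 29 · 109.
Step 2: Check the mod-4 condition on each prime factor: 3 ≡ 3 (mod 4), exponent 2 (must be even); 5 ≡ 1 (mod 4), exponent 1; 29 ≡ 1 (mod 4), exponent 1; 109 ≡ 1 (mod 4), exponent 1.
All primes ≡ 3 (mod 4) appear to even exponent (or don't appear), so by the two-squares theorem n IS expressible as a sum of two squares.
Step 3: Build a representation. Group n = k² · m with k = 3 and m = 5 · 29 · 109 = 15805 (a product of primes ≡ 1 (mod 4)); a representation of m scales to one of n via (k·x)² + (k·y)² = k²(x² + y²). Each prime p ≡ 1 (mod 4) is itself a sum of two squares; find a² by testing p − a² for a perfect square:
  5: 5 − 1² = 4 = 2² ⇒ 5 = 1² + 2².
  29: 29 − 1² = 28, 29 − 2² = 25 = 5² ⇒ 29 = 2² + 5².
  109: 109 − 1² = 108, 109 − 2² = 105, 109 − 3² = 100 = 10² ⇒ 109 = 3² + 10².
  Combine using the Brahmagupta–Fibonacci identity (a² + b²)(c² + d²) = (ac − bd)² + (ad + bc)² = (ac + bd)² + (ad − bc)²:
  5 · 29 = 145: from (1² + 2²)(2² + 5²), take (1·2 − 2·5, 1·5 + 2·2) = (2 − 10, 5 + 4) = (-8, 9); dropping signs (only squares matter) gives (8, 9); check 8² + 9² = 64 + 81 = 145 ✓.
  145 · 109 = 15805: from (8² + 9²)(3² + 10²), take (8·3 − 9·10, 8·10 + 9·3) = (24 − 90, 80 + 27) = (-66, 107); dropping signs (only squares matter) gives (66, 107); check 66² + 107² = 4356 + 11449 = 15805 ✓.
  Scale by k = 3: (3·66, 3·107) = (198, 321).
Step 4: Order so x ≤ y and verify: 198² + 321² = 39204 + 103041 = 142245 = n. ✓

n = 142245 = 198² + 321² (one valid representation with x ≤ y).


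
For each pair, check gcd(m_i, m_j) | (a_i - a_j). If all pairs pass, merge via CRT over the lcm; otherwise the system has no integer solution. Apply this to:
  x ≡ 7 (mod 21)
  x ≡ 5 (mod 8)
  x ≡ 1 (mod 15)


Moduli 21, 8, 15 are not pairwise coprime, so CRT works modulo lcm(m_i) when all pairwise compatibility conditions hold.
Pairwise compatibility: gcd(m_i, m_j) must divide a_i - a_j for every pair.
Merge one congruence at a time:
  Start: x ≡ 7 (mod 21).
  Combine with x ≡ 5 (mod 8): gcd(21, 8) = 1; 5 - 7 = -2, which IS divisible by 1, so compatible.
    Write x = 7 + 21·t and substitute into x ≡ 5 (mod 8): 21·t ≡ 5 − 7 = -2 (mod 8).
    Reduce coefficients mod 8: 5·t ≡ 6 (mod 8).
    The inverse of 5 mod 8 is 5 (since 5·5 = 25 = 3·8 + 1), so t ≡ 5·6 = 30 ≡ 6 (mod 8).
    Then x = 7 + 21·6 = 133, valid modulo lcm(21, 8) = 168: x ≡ 133 (mod 168).
  Combine with x ≡ 1 (mod 15): gcd(168, 15) = 3; 1 - 133 = -132, which IS divisible by 3, so compatible.
    Write x = 133 + 168·t and substitute into x ≡ 1 (mod 15): 168·t ≡ 1 − 133 = -132 (mod 15).
    Divide the congruence (and modulus) by g = 3: 56·t ≡ -44 (mod 5).
    Reduce coefficients mod 5: 1·t ≡ 1 (mod 5).
    So t ≡ 1 (mod 5).
    Then x = 133 + 168·1 = 301, valid modulo lcm(168, 15) = 840: x ≡ 301 (mod 840).
Verify: 301 mod 21 = 7, 301 mod 8 = 5, 301 mod 15 = 1.

x ≡ 301 (mod 840).
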